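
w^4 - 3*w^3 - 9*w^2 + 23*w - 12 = (w - 4)*(w - 1)^2*(w + 3)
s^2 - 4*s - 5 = (s - 5)*(s + 1)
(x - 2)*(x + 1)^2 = x^3 - 3*x - 2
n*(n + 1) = n^2 + n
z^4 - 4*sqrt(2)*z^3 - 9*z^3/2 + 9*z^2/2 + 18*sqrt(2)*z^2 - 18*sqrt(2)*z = z*(z - 3)*(z - 3/2)*(z - 4*sqrt(2))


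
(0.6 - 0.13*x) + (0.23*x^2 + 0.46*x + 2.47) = 0.23*x^2 + 0.33*x + 3.07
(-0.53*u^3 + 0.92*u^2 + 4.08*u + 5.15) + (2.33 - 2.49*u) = -0.53*u^3 + 0.92*u^2 + 1.59*u + 7.48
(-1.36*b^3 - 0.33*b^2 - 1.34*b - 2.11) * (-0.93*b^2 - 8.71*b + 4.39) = 1.2648*b^5 + 12.1525*b^4 - 1.8499*b^3 + 12.185*b^2 + 12.4955*b - 9.2629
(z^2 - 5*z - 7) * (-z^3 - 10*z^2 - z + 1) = -z^5 - 5*z^4 + 56*z^3 + 76*z^2 + 2*z - 7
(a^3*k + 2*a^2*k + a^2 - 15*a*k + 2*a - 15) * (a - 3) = a^4*k - a^3*k + a^3 - 21*a^2*k - a^2 + 45*a*k - 21*a + 45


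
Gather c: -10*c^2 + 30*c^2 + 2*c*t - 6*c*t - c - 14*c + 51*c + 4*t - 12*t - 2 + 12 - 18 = 20*c^2 + c*(36 - 4*t) - 8*t - 8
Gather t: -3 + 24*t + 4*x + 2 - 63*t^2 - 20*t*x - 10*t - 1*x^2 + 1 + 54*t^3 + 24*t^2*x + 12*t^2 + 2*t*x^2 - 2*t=54*t^3 + t^2*(24*x - 51) + t*(2*x^2 - 20*x + 12) - x^2 + 4*x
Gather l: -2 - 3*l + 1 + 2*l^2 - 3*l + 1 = 2*l^2 - 6*l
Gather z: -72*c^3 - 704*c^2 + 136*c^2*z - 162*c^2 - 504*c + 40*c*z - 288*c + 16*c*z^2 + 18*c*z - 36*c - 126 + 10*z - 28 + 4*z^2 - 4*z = -72*c^3 - 866*c^2 - 828*c + z^2*(16*c + 4) + z*(136*c^2 + 58*c + 6) - 154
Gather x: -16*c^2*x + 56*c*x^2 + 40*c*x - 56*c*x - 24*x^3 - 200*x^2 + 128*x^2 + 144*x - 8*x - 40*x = -24*x^3 + x^2*(56*c - 72) + x*(-16*c^2 - 16*c + 96)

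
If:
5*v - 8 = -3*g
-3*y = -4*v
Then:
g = 8/3 - 5*y/4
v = 3*y/4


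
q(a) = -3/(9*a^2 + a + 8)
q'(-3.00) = -0.02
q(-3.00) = -0.03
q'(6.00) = 0.00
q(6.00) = -0.00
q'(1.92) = 0.06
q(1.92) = -0.07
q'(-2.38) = -0.04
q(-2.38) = -0.05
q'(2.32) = 0.04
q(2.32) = -0.05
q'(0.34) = 0.24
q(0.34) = -0.32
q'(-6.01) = -0.00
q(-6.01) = -0.01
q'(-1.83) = -0.07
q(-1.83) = -0.08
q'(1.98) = 0.05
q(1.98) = -0.07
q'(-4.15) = -0.01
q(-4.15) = -0.02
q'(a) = -3*(-18*a - 1)/(9*a^2 + a + 8)^2 = 3*(18*a + 1)/(9*a^2 + a + 8)^2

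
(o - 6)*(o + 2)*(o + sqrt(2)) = o^3 - 4*o^2 + sqrt(2)*o^2 - 12*o - 4*sqrt(2)*o - 12*sqrt(2)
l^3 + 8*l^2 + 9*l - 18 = (l - 1)*(l + 3)*(l + 6)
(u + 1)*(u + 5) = u^2 + 6*u + 5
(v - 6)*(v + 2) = v^2 - 4*v - 12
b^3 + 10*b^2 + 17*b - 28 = (b - 1)*(b + 4)*(b + 7)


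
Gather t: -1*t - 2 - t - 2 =-2*t - 4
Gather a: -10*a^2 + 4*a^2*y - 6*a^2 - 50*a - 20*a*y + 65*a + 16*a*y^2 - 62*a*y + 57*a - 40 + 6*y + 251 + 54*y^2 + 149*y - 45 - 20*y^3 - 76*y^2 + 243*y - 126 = a^2*(4*y - 16) + a*(16*y^2 - 82*y + 72) - 20*y^3 - 22*y^2 + 398*y + 40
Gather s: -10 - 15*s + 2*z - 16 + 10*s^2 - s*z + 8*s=10*s^2 + s*(-z - 7) + 2*z - 26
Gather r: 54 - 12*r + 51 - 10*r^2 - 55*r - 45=-10*r^2 - 67*r + 60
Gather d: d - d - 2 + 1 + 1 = 0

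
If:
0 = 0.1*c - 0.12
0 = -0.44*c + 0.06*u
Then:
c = 1.20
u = 8.80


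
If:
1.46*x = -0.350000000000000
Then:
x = -0.24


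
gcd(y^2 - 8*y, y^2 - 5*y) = y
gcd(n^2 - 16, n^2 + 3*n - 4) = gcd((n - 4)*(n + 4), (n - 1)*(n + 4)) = n + 4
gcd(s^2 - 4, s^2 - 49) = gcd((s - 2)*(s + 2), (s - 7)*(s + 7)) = 1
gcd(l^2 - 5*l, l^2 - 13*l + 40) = l - 5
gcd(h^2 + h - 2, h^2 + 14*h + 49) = 1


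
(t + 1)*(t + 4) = t^2 + 5*t + 4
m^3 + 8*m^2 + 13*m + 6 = (m + 1)^2*(m + 6)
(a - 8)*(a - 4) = a^2 - 12*a + 32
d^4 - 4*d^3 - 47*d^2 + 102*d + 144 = (d - 8)*(d - 3)*(d + 1)*(d + 6)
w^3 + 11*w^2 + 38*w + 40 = (w + 2)*(w + 4)*(w + 5)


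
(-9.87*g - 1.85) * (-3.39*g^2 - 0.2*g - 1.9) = 33.4593*g^3 + 8.2455*g^2 + 19.123*g + 3.515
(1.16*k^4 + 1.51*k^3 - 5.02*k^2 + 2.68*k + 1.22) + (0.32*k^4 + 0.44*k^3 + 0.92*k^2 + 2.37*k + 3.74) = 1.48*k^4 + 1.95*k^3 - 4.1*k^2 + 5.05*k + 4.96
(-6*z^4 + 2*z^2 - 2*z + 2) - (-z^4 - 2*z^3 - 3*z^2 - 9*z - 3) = -5*z^4 + 2*z^3 + 5*z^2 + 7*z + 5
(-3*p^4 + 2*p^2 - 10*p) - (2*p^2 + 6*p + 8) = -3*p^4 - 16*p - 8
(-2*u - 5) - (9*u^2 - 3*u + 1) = -9*u^2 + u - 6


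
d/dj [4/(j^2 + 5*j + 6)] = 4*(-2*j - 5)/(j^2 + 5*j + 6)^2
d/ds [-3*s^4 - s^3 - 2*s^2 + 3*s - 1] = -12*s^3 - 3*s^2 - 4*s + 3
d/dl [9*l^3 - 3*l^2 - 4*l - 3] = 27*l^2 - 6*l - 4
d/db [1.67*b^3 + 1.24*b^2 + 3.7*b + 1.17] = 5.01*b^2 + 2.48*b + 3.7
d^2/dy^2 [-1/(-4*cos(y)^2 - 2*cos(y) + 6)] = (-16*sin(y)^4 + 33*sin(y)^2 + 9*cos(y)/2 - 3*cos(3*y)/2 - 3)/(2*(-2*sin(y)^2 + cos(y) - 1)^3)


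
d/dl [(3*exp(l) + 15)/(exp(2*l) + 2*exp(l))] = 3*(-exp(2*l) - 10*exp(l) - 10)*exp(-l)/(exp(2*l) + 4*exp(l) + 4)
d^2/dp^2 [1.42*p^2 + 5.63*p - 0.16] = 2.84000000000000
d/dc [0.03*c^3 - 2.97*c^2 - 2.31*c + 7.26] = 0.09*c^2 - 5.94*c - 2.31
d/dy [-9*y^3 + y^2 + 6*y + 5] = -27*y^2 + 2*y + 6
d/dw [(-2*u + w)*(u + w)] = -u + 2*w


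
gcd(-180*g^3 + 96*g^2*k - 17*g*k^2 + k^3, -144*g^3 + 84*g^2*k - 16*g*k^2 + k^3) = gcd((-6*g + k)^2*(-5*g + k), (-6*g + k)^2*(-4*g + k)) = 36*g^2 - 12*g*k + k^2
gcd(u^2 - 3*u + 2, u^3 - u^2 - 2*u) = u - 2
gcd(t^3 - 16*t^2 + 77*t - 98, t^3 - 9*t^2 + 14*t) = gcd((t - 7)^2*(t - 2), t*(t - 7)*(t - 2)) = t^2 - 9*t + 14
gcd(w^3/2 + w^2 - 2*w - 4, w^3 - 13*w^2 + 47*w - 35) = 1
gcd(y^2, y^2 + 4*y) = y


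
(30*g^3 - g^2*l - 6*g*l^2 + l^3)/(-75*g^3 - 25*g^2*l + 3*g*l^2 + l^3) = (-6*g^2 - g*l + l^2)/(15*g^2 + 8*g*l + l^2)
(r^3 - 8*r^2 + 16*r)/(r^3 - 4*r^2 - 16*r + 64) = r/(r + 4)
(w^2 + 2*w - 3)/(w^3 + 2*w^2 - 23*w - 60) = (w - 1)/(w^2 - w - 20)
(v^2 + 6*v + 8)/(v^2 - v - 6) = (v + 4)/(v - 3)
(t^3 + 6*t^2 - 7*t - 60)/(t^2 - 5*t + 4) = (t^3 + 6*t^2 - 7*t - 60)/(t^2 - 5*t + 4)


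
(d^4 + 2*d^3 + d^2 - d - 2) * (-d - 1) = -d^5 - 3*d^4 - 3*d^3 + 3*d + 2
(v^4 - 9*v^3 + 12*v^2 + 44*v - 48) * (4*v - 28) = 4*v^5 - 64*v^4 + 300*v^3 - 160*v^2 - 1424*v + 1344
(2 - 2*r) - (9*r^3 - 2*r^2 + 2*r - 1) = -9*r^3 + 2*r^2 - 4*r + 3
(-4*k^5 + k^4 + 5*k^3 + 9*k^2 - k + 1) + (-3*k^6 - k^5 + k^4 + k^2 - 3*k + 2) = -3*k^6 - 5*k^5 + 2*k^4 + 5*k^3 + 10*k^2 - 4*k + 3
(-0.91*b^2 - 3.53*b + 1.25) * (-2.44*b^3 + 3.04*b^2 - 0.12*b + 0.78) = 2.2204*b^5 + 5.8468*b^4 - 13.672*b^3 + 3.5138*b^2 - 2.9034*b + 0.975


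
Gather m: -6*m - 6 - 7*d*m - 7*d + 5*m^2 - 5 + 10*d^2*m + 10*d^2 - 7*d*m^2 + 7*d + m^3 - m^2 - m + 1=10*d^2 + m^3 + m^2*(4 - 7*d) + m*(10*d^2 - 7*d - 7) - 10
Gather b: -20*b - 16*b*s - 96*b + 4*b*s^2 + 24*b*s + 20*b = b*(4*s^2 + 8*s - 96)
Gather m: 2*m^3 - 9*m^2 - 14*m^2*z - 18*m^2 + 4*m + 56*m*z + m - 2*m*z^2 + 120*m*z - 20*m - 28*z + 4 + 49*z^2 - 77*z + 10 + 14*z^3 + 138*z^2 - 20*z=2*m^3 + m^2*(-14*z - 27) + m*(-2*z^2 + 176*z - 15) + 14*z^3 + 187*z^2 - 125*z + 14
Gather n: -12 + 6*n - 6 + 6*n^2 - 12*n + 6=6*n^2 - 6*n - 12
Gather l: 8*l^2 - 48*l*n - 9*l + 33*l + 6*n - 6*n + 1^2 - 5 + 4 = 8*l^2 + l*(24 - 48*n)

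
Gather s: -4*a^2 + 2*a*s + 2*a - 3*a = -4*a^2 + 2*a*s - a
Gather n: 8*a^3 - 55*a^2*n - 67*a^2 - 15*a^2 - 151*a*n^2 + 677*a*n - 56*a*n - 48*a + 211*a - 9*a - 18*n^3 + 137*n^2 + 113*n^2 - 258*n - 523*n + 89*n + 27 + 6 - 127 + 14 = 8*a^3 - 82*a^2 + 154*a - 18*n^3 + n^2*(250 - 151*a) + n*(-55*a^2 + 621*a - 692) - 80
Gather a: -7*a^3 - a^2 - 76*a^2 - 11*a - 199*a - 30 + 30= -7*a^3 - 77*a^2 - 210*a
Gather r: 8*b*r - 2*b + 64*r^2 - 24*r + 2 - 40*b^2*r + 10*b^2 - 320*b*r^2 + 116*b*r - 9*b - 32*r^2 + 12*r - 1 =10*b^2 - 11*b + r^2*(32 - 320*b) + r*(-40*b^2 + 124*b - 12) + 1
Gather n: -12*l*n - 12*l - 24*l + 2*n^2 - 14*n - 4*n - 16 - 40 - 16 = -36*l + 2*n^2 + n*(-12*l - 18) - 72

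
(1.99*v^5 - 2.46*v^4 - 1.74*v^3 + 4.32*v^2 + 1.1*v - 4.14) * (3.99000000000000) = 7.9401*v^5 - 9.8154*v^4 - 6.9426*v^3 + 17.2368*v^2 + 4.389*v - 16.5186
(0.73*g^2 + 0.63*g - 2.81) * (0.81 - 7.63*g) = -5.5699*g^3 - 4.2156*g^2 + 21.9506*g - 2.2761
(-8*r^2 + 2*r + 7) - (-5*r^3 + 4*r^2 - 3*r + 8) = 5*r^3 - 12*r^2 + 5*r - 1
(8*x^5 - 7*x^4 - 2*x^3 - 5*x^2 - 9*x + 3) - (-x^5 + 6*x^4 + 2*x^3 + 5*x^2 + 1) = 9*x^5 - 13*x^4 - 4*x^3 - 10*x^2 - 9*x + 2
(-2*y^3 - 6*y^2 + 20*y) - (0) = -2*y^3 - 6*y^2 + 20*y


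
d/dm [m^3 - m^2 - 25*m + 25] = 3*m^2 - 2*m - 25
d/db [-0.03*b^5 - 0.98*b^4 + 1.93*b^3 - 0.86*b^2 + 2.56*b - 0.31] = -0.15*b^4 - 3.92*b^3 + 5.79*b^2 - 1.72*b + 2.56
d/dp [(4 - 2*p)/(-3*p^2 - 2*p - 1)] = 2*(-3*p^2 + 12*p + 5)/(9*p^4 + 12*p^3 + 10*p^2 + 4*p + 1)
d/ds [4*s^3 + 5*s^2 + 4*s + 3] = 12*s^2 + 10*s + 4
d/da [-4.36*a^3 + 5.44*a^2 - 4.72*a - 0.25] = -13.08*a^2 + 10.88*a - 4.72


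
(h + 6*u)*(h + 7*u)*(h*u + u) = h^3*u + 13*h^2*u^2 + h^2*u + 42*h*u^3 + 13*h*u^2 + 42*u^3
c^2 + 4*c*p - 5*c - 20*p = (c - 5)*(c + 4*p)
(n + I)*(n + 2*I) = n^2 + 3*I*n - 2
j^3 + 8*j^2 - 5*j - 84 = (j - 3)*(j + 4)*(j + 7)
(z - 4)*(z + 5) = z^2 + z - 20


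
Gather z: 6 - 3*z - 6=-3*z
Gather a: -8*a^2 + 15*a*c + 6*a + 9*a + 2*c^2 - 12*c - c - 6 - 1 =-8*a^2 + a*(15*c + 15) + 2*c^2 - 13*c - 7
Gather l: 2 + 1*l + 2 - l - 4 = 0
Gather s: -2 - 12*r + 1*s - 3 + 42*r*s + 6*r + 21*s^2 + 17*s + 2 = -6*r + 21*s^2 + s*(42*r + 18) - 3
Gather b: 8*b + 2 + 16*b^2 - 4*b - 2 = 16*b^2 + 4*b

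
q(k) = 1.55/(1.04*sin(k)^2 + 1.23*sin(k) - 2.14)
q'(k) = 1.55*(-2.08*sin(k)*cos(k) - 1.23*cos(k))/(1.04*sin(k)^2 + 1.23*sin(k) - 2.14)^2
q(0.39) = -1.02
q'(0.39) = -1.25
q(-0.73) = -0.62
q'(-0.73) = 0.03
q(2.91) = -0.86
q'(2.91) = 0.79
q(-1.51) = -0.66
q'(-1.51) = 0.01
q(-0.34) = -0.64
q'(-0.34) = -0.13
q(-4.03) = -2.77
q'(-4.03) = 8.90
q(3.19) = -0.71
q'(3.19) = 0.36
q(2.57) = -1.32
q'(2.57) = 2.24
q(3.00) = -0.80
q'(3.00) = 0.62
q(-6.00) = -0.90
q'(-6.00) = -0.92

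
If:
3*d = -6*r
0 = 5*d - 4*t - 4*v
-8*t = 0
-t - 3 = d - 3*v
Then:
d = 12/11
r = -6/11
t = 0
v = 15/11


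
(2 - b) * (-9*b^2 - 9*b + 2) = 9*b^3 - 9*b^2 - 20*b + 4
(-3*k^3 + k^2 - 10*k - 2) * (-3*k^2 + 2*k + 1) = 9*k^5 - 9*k^4 + 29*k^3 - 13*k^2 - 14*k - 2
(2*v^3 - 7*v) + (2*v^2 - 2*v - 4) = 2*v^3 + 2*v^2 - 9*v - 4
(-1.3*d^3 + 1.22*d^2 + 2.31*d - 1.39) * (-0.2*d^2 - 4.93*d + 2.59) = 0.26*d^5 + 6.165*d^4 - 9.8436*d^3 - 7.9505*d^2 + 12.8356*d - 3.6001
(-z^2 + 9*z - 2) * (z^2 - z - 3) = -z^4 + 10*z^3 - 8*z^2 - 25*z + 6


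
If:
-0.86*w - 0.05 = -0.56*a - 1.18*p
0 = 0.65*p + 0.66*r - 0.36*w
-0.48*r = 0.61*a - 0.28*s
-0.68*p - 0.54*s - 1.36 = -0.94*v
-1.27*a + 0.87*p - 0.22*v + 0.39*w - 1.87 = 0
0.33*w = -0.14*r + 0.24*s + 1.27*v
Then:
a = -0.78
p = 0.88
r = -0.52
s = -2.58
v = 0.60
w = 0.64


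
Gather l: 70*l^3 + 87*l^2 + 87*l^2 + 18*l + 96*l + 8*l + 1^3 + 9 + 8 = 70*l^3 + 174*l^2 + 122*l + 18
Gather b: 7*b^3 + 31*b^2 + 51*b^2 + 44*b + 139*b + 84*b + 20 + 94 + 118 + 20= 7*b^3 + 82*b^2 + 267*b + 252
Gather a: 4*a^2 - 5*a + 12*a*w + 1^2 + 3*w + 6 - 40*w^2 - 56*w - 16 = 4*a^2 + a*(12*w - 5) - 40*w^2 - 53*w - 9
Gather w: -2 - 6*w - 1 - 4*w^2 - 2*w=-4*w^2 - 8*w - 3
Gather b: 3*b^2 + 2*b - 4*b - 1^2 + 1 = 3*b^2 - 2*b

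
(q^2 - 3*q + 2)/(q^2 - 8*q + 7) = (q - 2)/(q - 7)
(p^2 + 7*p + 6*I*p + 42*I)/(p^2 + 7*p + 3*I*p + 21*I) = (p + 6*I)/(p + 3*I)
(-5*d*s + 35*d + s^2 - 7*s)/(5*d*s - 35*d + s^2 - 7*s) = (-5*d + s)/(5*d + s)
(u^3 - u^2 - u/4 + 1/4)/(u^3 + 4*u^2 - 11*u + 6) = (u^2 - 1/4)/(u^2 + 5*u - 6)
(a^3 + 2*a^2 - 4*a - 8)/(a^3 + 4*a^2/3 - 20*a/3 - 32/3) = 3*(a - 2)/(3*a - 8)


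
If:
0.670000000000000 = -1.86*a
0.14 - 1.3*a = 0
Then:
No Solution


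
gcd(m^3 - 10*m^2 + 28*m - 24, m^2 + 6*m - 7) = 1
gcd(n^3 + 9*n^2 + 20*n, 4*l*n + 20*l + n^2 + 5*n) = n + 5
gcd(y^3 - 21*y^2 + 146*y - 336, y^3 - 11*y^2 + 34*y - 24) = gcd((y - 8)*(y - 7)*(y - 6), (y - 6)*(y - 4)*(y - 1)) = y - 6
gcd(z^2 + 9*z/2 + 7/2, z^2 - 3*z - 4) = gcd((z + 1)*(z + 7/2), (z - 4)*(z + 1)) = z + 1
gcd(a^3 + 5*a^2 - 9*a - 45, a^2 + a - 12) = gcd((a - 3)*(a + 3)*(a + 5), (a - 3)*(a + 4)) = a - 3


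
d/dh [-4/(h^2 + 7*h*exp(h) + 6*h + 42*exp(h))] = 4*(7*h*exp(h) + 2*h + 49*exp(h) + 6)/(h^2 + 7*h*exp(h) + 6*h + 42*exp(h))^2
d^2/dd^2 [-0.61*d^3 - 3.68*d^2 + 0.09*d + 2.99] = -3.66*d - 7.36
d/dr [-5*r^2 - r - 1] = -10*r - 1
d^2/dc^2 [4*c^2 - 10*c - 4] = 8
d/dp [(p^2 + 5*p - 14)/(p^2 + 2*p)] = (-3*p^2 + 28*p + 28)/(p^2*(p^2 + 4*p + 4))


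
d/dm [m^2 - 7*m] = 2*m - 7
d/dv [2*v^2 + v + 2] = 4*v + 1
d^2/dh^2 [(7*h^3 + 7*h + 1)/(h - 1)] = 2*(7*h^3 - 21*h^2 + 21*h + 8)/(h^3 - 3*h^2 + 3*h - 1)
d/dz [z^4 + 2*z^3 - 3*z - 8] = 4*z^3 + 6*z^2 - 3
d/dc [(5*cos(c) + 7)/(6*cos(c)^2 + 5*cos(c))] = (30*sin(c) + 35*sin(c)/cos(c)^2 + 84*tan(c))/(6*cos(c) + 5)^2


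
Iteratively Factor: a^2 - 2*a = (a)*(a - 2)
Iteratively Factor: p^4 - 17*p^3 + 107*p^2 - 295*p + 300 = (p - 5)*(p^3 - 12*p^2 + 47*p - 60) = (p - 5)*(p - 4)*(p^2 - 8*p + 15) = (p - 5)*(p - 4)*(p - 3)*(p - 5)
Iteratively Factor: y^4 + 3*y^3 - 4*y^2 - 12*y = (y + 2)*(y^3 + y^2 - 6*y) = (y - 2)*(y + 2)*(y^2 + 3*y) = y*(y - 2)*(y + 2)*(y + 3)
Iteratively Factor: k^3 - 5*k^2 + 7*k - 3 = (k - 1)*(k^2 - 4*k + 3) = (k - 3)*(k - 1)*(k - 1)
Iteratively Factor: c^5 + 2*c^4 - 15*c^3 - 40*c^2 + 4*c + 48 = (c + 2)*(c^4 - 15*c^2 - 10*c + 24) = (c - 4)*(c + 2)*(c^3 + 4*c^2 + c - 6) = (c - 4)*(c + 2)^2*(c^2 + 2*c - 3) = (c - 4)*(c + 2)^2*(c + 3)*(c - 1)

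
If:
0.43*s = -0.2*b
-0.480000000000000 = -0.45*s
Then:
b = -2.29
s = 1.07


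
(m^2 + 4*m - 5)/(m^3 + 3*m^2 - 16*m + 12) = (m + 5)/(m^2 + 4*m - 12)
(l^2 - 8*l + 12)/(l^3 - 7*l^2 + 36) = (l - 2)/(l^2 - l - 6)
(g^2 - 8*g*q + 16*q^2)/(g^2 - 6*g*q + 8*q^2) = (-g + 4*q)/(-g + 2*q)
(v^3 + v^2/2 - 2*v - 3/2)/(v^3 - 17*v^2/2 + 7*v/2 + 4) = (2*v^3 + v^2 - 4*v - 3)/(2*v^3 - 17*v^2 + 7*v + 8)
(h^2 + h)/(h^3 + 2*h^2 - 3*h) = (h + 1)/(h^2 + 2*h - 3)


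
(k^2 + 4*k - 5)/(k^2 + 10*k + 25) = (k - 1)/(k + 5)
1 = 1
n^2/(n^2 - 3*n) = n/(n - 3)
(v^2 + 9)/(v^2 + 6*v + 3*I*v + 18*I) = (v - 3*I)/(v + 6)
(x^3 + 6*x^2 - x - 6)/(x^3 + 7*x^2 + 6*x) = (x - 1)/x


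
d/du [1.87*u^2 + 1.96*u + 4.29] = 3.74*u + 1.96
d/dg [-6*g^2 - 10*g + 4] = -12*g - 10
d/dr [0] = 0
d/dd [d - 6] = 1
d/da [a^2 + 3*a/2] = 2*a + 3/2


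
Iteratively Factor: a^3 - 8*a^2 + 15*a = (a - 3)*(a^2 - 5*a) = a*(a - 3)*(a - 5)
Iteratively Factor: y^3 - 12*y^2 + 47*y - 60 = (y - 5)*(y^2 - 7*y + 12) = (y - 5)*(y - 3)*(y - 4)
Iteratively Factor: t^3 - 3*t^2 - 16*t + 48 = (t + 4)*(t^2 - 7*t + 12) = (t - 4)*(t + 4)*(t - 3)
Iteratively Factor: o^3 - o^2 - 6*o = (o - 3)*(o^2 + 2*o) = o*(o - 3)*(o + 2)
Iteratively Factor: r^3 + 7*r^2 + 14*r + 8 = (r + 2)*(r^2 + 5*r + 4) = (r + 2)*(r + 4)*(r + 1)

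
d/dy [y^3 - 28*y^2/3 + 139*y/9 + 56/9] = 3*y^2 - 56*y/3 + 139/9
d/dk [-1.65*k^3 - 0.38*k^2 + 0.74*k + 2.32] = -4.95*k^2 - 0.76*k + 0.74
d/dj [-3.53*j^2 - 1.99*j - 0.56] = -7.06*j - 1.99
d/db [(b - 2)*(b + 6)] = 2*b + 4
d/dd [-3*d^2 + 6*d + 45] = 6 - 6*d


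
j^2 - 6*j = j*(j - 6)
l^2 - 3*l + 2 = (l - 2)*(l - 1)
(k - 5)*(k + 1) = k^2 - 4*k - 5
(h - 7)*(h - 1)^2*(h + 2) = h^4 - 7*h^3 - 3*h^2 + 23*h - 14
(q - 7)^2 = q^2 - 14*q + 49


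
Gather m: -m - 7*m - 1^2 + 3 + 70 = 72 - 8*m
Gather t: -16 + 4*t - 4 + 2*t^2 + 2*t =2*t^2 + 6*t - 20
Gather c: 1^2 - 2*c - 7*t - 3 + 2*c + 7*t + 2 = 0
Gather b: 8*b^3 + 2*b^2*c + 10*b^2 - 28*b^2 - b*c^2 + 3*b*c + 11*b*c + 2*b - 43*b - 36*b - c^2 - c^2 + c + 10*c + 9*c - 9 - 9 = 8*b^3 + b^2*(2*c - 18) + b*(-c^2 + 14*c - 77) - 2*c^2 + 20*c - 18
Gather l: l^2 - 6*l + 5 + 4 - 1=l^2 - 6*l + 8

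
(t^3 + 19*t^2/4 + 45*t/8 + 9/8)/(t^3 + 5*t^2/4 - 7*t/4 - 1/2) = (t^2 + 9*t/2 + 9/2)/(t^2 + t - 2)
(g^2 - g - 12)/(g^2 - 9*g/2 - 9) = 2*(-g^2 + g + 12)/(-2*g^2 + 9*g + 18)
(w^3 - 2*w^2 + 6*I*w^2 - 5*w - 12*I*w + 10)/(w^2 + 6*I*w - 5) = w - 2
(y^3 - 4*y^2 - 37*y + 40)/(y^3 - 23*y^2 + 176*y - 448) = (y^2 + 4*y - 5)/(y^2 - 15*y + 56)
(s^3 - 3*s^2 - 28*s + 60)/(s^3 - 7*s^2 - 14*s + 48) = (s^2 - s - 30)/(s^2 - 5*s - 24)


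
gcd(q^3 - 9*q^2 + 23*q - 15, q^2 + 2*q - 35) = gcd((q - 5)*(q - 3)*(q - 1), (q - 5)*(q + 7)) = q - 5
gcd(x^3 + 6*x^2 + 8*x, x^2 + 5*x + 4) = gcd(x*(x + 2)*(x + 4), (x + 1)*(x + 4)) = x + 4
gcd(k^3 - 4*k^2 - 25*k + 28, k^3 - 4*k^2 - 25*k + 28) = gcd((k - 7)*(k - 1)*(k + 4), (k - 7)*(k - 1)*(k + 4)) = k^3 - 4*k^2 - 25*k + 28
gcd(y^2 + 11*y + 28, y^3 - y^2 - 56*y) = y + 7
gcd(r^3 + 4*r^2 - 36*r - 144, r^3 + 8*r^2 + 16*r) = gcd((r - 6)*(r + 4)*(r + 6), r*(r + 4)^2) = r + 4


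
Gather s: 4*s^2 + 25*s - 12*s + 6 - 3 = 4*s^2 + 13*s + 3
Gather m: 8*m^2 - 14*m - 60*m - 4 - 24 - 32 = 8*m^2 - 74*m - 60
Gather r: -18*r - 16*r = -34*r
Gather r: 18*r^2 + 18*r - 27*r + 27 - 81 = 18*r^2 - 9*r - 54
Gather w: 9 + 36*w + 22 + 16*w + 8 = 52*w + 39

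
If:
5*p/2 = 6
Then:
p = 12/5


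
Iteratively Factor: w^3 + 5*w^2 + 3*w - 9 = (w + 3)*(w^2 + 2*w - 3) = (w - 1)*(w + 3)*(w + 3)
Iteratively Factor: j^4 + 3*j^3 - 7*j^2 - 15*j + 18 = (j + 3)*(j^3 - 7*j + 6) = (j - 2)*(j + 3)*(j^2 + 2*j - 3) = (j - 2)*(j + 3)^2*(j - 1)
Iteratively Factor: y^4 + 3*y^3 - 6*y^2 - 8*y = (y)*(y^3 + 3*y^2 - 6*y - 8) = y*(y - 2)*(y^2 + 5*y + 4) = y*(y - 2)*(y + 1)*(y + 4)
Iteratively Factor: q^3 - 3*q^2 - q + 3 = (q - 1)*(q^2 - 2*q - 3) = (q - 1)*(q + 1)*(q - 3)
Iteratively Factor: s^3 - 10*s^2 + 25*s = (s - 5)*(s^2 - 5*s) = s*(s - 5)*(s - 5)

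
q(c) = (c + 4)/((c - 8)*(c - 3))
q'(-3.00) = 0.02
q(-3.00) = 0.02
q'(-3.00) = 0.02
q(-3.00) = 0.02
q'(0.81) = 0.25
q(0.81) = 0.31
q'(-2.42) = 0.03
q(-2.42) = 0.03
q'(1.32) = 0.44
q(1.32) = 0.47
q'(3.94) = 1.44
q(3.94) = -2.08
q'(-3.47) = 0.02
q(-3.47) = 0.01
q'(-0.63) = 0.07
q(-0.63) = 0.11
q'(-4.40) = 0.01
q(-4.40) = -0.00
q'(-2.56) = 0.02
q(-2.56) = 0.02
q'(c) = 1/((c - 8)*(c - 3)) - (c + 4)/((c - 8)*(c - 3)^2) - (c + 4)/((c - 8)^2*(c - 3)) = (-c^2 - 8*c + 68)/(c^4 - 22*c^3 + 169*c^2 - 528*c + 576)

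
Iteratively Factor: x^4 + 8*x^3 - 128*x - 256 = (x + 4)*(x^3 + 4*x^2 - 16*x - 64) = (x - 4)*(x + 4)*(x^2 + 8*x + 16) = (x - 4)*(x + 4)^2*(x + 4)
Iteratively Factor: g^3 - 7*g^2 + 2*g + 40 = (g + 2)*(g^2 - 9*g + 20) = (g - 4)*(g + 2)*(g - 5)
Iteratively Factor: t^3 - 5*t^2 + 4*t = (t - 1)*(t^2 - 4*t) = (t - 4)*(t - 1)*(t)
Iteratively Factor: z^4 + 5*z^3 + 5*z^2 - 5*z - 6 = (z + 2)*(z^3 + 3*z^2 - z - 3) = (z - 1)*(z + 2)*(z^2 + 4*z + 3) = (z - 1)*(z + 1)*(z + 2)*(z + 3)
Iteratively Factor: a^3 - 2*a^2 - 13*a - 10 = (a - 5)*(a^2 + 3*a + 2) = (a - 5)*(a + 2)*(a + 1)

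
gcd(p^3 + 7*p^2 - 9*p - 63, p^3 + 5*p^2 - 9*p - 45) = p^2 - 9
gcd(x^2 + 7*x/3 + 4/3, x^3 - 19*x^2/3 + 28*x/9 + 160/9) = x + 4/3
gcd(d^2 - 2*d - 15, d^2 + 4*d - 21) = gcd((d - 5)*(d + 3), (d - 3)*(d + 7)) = 1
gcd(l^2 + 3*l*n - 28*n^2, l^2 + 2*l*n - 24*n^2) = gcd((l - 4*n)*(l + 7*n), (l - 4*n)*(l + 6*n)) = l - 4*n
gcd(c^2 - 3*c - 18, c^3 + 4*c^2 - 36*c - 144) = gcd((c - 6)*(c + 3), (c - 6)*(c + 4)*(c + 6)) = c - 6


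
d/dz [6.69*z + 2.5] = 6.69000000000000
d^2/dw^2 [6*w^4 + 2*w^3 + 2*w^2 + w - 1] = 72*w^2 + 12*w + 4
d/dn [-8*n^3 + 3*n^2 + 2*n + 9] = -24*n^2 + 6*n + 2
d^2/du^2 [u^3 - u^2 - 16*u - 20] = 6*u - 2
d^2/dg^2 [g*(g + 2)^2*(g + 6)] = 12*g^2 + 60*g + 56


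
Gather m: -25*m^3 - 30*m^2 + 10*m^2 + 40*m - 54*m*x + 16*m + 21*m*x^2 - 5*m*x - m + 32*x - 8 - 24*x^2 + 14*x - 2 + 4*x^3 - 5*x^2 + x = -25*m^3 - 20*m^2 + m*(21*x^2 - 59*x + 55) + 4*x^3 - 29*x^2 + 47*x - 10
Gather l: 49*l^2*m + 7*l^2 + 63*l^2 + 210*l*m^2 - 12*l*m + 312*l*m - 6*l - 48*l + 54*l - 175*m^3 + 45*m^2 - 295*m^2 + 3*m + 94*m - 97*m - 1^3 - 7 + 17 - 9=l^2*(49*m + 70) + l*(210*m^2 + 300*m) - 175*m^3 - 250*m^2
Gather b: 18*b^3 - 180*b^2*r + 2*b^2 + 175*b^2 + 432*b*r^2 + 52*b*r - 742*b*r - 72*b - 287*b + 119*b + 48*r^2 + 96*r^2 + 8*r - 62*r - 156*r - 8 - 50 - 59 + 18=18*b^3 + b^2*(177 - 180*r) + b*(432*r^2 - 690*r - 240) + 144*r^2 - 210*r - 99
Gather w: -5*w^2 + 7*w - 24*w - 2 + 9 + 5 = -5*w^2 - 17*w + 12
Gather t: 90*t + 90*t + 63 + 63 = 180*t + 126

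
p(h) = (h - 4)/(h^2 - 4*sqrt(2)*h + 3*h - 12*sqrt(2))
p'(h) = (h - 4)*(-2*h - 3 + 4*sqrt(2))/(h^2 - 4*sqrt(2)*h + 3*h - 12*sqrt(2))^2 + 1/(h^2 - 4*sqrt(2)*h + 3*h - 12*sqrt(2)) = (h^2 - 4*sqrt(2)*h + 3*h - (h - 4)*(2*h - 4*sqrt(2) + 3) - 12*sqrt(2))/(h^2 - 4*sqrt(2)*h + 3*h - 12*sqrt(2))^2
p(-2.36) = 1.24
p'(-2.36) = -1.98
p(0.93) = 0.17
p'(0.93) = -0.06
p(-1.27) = 0.44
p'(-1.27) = -0.27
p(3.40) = 0.04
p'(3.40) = -0.06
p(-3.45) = -1.82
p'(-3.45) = -4.00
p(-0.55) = 0.30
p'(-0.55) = -0.14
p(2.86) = 0.07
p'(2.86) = -0.05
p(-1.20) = 0.42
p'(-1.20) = -0.25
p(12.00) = 0.08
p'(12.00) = -0.00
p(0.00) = 0.24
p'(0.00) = -0.10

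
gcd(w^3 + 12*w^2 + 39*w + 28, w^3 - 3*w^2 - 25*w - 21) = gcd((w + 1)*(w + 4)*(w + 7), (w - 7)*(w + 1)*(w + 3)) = w + 1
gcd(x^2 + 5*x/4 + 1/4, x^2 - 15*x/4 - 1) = x + 1/4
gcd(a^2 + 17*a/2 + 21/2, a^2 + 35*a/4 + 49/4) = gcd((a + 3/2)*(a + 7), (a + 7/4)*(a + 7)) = a + 7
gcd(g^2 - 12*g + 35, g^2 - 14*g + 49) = g - 7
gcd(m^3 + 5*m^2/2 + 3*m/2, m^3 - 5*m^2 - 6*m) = m^2 + m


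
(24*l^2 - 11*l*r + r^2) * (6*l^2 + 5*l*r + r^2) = 144*l^4 + 54*l^3*r - 25*l^2*r^2 - 6*l*r^3 + r^4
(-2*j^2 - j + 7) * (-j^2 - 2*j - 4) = 2*j^4 + 5*j^3 + 3*j^2 - 10*j - 28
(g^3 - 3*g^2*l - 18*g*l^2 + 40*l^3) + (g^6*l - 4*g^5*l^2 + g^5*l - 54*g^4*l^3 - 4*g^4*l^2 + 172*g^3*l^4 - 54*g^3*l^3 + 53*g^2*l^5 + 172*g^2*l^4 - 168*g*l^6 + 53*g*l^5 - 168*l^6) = g^6*l - 4*g^5*l^2 + g^5*l - 54*g^4*l^3 - 4*g^4*l^2 + 172*g^3*l^4 - 54*g^3*l^3 + g^3 + 53*g^2*l^5 + 172*g^2*l^4 - 3*g^2*l - 168*g*l^6 + 53*g*l^5 - 18*g*l^2 - 168*l^6 + 40*l^3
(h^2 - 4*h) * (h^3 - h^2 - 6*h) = h^5 - 5*h^4 - 2*h^3 + 24*h^2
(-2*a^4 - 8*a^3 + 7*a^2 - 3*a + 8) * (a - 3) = -2*a^5 - 2*a^4 + 31*a^3 - 24*a^2 + 17*a - 24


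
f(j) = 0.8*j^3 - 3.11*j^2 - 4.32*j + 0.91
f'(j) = 2.4*j^2 - 6.22*j - 4.32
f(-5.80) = -234.74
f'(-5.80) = 112.49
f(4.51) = -8.44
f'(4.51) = 16.44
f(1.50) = -9.87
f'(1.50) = -8.25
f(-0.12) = 1.38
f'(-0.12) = -3.54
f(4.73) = -4.44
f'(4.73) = 19.95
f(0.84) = -4.44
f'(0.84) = -7.85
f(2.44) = -16.53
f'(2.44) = -5.21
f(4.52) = -8.28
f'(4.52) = 16.60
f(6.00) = 35.83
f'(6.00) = 44.76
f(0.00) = 0.91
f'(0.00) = -4.32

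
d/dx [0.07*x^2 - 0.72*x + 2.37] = 0.14*x - 0.72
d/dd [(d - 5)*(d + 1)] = 2*d - 4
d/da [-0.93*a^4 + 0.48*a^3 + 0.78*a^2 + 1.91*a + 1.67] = -3.72*a^3 + 1.44*a^2 + 1.56*a + 1.91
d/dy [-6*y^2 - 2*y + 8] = -12*y - 2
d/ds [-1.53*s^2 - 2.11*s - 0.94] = -3.06*s - 2.11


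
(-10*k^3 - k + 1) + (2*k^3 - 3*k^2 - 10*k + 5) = -8*k^3 - 3*k^2 - 11*k + 6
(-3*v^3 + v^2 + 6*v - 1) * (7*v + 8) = -21*v^4 - 17*v^3 + 50*v^2 + 41*v - 8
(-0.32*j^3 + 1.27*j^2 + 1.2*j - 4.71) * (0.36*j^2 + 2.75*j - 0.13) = -0.1152*j^5 - 0.4228*j^4 + 3.9661*j^3 + 1.4393*j^2 - 13.1085*j + 0.6123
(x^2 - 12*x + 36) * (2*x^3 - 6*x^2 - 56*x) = 2*x^5 - 30*x^4 + 88*x^3 + 456*x^2 - 2016*x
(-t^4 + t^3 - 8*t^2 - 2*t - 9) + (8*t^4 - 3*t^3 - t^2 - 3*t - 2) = 7*t^4 - 2*t^3 - 9*t^2 - 5*t - 11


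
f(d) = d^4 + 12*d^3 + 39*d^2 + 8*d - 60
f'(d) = 4*d^3 + 36*d^2 + 78*d + 8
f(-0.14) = -60.39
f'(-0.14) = -2.23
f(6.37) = 6321.64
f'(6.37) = 2999.53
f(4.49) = 2254.82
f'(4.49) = 1446.06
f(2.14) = 274.30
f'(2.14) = 378.99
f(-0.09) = -60.41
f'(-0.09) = 1.27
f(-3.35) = 25.68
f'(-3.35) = 0.33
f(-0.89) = -44.06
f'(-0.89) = -35.72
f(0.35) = -51.89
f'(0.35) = 39.88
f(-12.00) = 5460.00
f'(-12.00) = -2656.00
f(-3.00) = 24.00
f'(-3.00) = -10.00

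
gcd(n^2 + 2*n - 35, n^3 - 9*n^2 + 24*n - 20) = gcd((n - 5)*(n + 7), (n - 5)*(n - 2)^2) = n - 5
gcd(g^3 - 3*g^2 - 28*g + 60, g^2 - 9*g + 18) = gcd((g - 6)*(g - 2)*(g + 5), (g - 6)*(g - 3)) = g - 6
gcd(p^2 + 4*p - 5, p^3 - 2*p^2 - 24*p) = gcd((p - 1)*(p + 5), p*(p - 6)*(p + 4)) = 1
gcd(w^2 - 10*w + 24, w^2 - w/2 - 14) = w - 4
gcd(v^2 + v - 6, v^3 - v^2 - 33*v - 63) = v + 3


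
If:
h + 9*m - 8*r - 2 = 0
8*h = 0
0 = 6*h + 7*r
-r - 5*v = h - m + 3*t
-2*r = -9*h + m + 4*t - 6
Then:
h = 0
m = 2/9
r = 0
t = 13/9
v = -37/45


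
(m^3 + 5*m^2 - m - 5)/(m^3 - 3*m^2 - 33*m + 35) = (m + 1)/(m - 7)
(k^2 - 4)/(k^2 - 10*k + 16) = (k + 2)/(k - 8)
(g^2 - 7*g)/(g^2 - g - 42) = g/(g + 6)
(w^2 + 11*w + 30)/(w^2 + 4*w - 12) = (w + 5)/(w - 2)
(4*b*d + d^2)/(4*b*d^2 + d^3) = 1/d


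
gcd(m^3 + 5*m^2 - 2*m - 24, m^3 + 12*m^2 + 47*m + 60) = m^2 + 7*m + 12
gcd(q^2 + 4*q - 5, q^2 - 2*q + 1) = q - 1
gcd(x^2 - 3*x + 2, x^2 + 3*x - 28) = 1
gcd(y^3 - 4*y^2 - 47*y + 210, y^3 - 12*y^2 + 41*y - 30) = y^2 - 11*y + 30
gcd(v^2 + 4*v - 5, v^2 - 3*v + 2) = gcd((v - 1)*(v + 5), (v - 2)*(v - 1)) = v - 1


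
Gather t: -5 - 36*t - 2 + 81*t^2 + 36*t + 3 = 81*t^2 - 4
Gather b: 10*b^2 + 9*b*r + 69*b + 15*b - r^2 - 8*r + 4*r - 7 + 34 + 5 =10*b^2 + b*(9*r + 84) - r^2 - 4*r + 32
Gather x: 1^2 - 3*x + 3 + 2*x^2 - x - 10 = 2*x^2 - 4*x - 6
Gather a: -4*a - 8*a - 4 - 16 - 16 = -12*a - 36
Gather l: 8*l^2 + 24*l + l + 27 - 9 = 8*l^2 + 25*l + 18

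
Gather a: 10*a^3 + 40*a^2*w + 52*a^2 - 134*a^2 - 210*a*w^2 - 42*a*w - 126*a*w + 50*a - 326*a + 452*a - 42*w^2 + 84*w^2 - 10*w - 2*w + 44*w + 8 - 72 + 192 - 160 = 10*a^3 + a^2*(40*w - 82) + a*(-210*w^2 - 168*w + 176) + 42*w^2 + 32*w - 32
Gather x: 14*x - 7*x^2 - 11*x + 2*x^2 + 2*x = -5*x^2 + 5*x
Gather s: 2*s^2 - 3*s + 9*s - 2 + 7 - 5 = 2*s^2 + 6*s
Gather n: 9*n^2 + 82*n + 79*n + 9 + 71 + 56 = 9*n^2 + 161*n + 136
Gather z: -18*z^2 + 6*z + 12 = -18*z^2 + 6*z + 12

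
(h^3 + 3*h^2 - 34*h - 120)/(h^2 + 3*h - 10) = (h^2 - 2*h - 24)/(h - 2)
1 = 1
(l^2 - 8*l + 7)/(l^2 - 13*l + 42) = (l - 1)/(l - 6)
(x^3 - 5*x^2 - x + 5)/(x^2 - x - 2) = (x^2 - 6*x + 5)/(x - 2)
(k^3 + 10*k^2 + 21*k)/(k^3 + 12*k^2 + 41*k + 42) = k/(k + 2)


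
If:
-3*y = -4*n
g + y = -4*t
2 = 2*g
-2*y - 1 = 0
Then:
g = 1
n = -3/8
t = -1/8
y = -1/2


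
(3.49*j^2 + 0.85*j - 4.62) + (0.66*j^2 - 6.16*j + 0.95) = 4.15*j^2 - 5.31*j - 3.67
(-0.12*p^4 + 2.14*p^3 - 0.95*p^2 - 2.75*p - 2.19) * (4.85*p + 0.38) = -0.582*p^5 + 10.3334*p^4 - 3.7943*p^3 - 13.6985*p^2 - 11.6665*p - 0.8322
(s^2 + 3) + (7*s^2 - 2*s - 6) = 8*s^2 - 2*s - 3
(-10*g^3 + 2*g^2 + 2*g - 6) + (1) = -10*g^3 + 2*g^2 + 2*g - 5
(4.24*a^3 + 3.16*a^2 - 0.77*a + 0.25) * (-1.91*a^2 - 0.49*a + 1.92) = -8.0984*a^5 - 8.1132*a^4 + 8.0631*a^3 + 5.967*a^2 - 1.6009*a + 0.48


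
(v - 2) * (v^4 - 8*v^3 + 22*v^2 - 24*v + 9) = v^5 - 10*v^4 + 38*v^3 - 68*v^2 + 57*v - 18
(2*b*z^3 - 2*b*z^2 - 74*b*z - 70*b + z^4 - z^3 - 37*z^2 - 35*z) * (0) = 0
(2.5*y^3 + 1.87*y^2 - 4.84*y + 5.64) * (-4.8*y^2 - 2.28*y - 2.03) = -12.0*y^5 - 14.676*y^4 + 13.8934*y^3 - 19.8329*y^2 - 3.034*y - 11.4492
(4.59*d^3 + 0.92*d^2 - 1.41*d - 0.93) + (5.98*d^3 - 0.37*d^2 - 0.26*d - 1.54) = 10.57*d^3 + 0.55*d^2 - 1.67*d - 2.47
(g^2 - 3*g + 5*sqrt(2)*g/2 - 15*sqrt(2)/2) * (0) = 0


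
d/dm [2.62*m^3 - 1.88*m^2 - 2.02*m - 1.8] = 7.86*m^2 - 3.76*m - 2.02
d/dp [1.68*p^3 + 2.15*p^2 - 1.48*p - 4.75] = 5.04*p^2 + 4.3*p - 1.48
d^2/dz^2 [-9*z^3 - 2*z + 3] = -54*z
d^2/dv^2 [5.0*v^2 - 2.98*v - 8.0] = 10.0000000000000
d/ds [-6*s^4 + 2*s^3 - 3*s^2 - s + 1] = -24*s^3 + 6*s^2 - 6*s - 1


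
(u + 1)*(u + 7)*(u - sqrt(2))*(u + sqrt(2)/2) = u^4 - sqrt(2)*u^3/2 + 8*u^3 - 4*sqrt(2)*u^2 + 6*u^2 - 8*u - 7*sqrt(2)*u/2 - 7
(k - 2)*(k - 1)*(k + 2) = k^3 - k^2 - 4*k + 4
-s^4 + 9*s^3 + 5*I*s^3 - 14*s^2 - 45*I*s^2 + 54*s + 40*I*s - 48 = (s - 8)*(s - 6*I)*(-I*s + 1)*(-I*s + I)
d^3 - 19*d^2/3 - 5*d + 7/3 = (d - 7)*(d - 1/3)*(d + 1)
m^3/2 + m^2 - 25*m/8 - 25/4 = (m/2 + 1)*(m - 5/2)*(m + 5/2)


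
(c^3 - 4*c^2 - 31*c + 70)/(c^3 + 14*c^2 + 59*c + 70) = (c^2 - 9*c + 14)/(c^2 + 9*c + 14)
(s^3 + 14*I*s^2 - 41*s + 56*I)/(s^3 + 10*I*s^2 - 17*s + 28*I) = (s + 8*I)/(s + 4*I)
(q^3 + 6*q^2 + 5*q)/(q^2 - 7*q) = (q^2 + 6*q + 5)/(q - 7)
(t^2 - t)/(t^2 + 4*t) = (t - 1)/(t + 4)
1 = 1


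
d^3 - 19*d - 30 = (d - 5)*(d + 2)*(d + 3)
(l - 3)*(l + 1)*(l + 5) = l^3 + 3*l^2 - 13*l - 15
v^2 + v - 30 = (v - 5)*(v + 6)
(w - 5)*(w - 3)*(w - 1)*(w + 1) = w^4 - 8*w^3 + 14*w^2 + 8*w - 15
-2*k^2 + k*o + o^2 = (-k + o)*(2*k + o)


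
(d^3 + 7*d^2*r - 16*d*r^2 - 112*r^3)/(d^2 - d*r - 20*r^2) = (-d^2 - 3*d*r + 28*r^2)/(-d + 5*r)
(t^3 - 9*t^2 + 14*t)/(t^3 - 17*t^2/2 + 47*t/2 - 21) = 2*t*(t - 7)/(2*t^2 - 13*t + 21)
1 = 1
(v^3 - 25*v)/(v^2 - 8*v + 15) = v*(v + 5)/(v - 3)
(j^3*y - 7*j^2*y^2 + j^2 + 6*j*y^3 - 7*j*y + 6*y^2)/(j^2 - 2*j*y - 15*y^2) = (-j^3*y + 7*j^2*y^2 - j^2 - 6*j*y^3 + 7*j*y - 6*y^2)/(-j^2 + 2*j*y + 15*y^2)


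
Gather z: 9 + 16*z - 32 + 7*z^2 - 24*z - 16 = 7*z^2 - 8*z - 39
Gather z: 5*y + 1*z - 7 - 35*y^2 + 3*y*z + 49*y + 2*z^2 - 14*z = -35*y^2 + 54*y + 2*z^2 + z*(3*y - 13) - 7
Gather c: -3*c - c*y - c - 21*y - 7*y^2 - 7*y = c*(-y - 4) - 7*y^2 - 28*y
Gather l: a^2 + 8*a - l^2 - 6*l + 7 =a^2 + 8*a - l^2 - 6*l + 7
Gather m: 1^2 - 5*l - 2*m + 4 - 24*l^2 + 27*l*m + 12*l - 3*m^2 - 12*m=-24*l^2 + 7*l - 3*m^2 + m*(27*l - 14) + 5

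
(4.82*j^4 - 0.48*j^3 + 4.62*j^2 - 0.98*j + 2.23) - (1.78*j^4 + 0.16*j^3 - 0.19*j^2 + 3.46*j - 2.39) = 3.04*j^4 - 0.64*j^3 + 4.81*j^2 - 4.44*j + 4.62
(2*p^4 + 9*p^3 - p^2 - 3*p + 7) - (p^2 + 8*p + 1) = 2*p^4 + 9*p^3 - 2*p^2 - 11*p + 6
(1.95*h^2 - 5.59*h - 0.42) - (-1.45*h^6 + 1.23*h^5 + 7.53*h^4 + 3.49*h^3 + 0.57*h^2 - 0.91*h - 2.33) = 1.45*h^6 - 1.23*h^5 - 7.53*h^4 - 3.49*h^3 + 1.38*h^2 - 4.68*h + 1.91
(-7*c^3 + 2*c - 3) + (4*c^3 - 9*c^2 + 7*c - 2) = -3*c^3 - 9*c^2 + 9*c - 5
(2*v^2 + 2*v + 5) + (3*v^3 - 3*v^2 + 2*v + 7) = 3*v^3 - v^2 + 4*v + 12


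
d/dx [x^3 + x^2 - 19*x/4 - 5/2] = 3*x^2 + 2*x - 19/4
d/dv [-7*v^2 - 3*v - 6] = -14*v - 3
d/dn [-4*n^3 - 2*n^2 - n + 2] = -12*n^2 - 4*n - 1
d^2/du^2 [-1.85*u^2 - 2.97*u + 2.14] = -3.70000000000000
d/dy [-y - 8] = -1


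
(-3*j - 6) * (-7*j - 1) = 21*j^2 + 45*j + 6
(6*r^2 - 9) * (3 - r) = -6*r^3 + 18*r^2 + 9*r - 27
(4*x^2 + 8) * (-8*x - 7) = -32*x^3 - 28*x^2 - 64*x - 56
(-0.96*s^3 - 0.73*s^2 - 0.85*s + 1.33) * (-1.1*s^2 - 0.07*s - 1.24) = 1.056*s^5 + 0.8702*s^4 + 2.1765*s^3 - 0.4983*s^2 + 0.9609*s - 1.6492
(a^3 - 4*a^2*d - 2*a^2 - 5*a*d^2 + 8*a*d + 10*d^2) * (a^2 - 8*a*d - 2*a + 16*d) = a^5 - 12*a^4*d - 4*a^4 + 27*a^3*d^2 + 48*a^3*d + 4*a^3 + 40*a^2*d^3 - 108*a^2*d^2 - 48*a^2*d - 160*a*d^3 + 108*a*d^2 + 160*d^3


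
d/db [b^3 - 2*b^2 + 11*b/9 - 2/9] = 3*b^2 - 4*b + 11/9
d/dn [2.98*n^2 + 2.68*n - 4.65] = 5.96*n + 2.68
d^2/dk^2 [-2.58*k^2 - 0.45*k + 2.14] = -5.16000000000000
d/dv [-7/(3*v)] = 7/(3*v^2)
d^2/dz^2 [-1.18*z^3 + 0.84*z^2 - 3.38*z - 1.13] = 1.68 - 7.08*z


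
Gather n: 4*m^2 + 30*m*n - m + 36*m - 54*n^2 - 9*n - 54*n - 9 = 4*m^2 + 35*m - 54*n^2 + n*(30*m - 63) - 9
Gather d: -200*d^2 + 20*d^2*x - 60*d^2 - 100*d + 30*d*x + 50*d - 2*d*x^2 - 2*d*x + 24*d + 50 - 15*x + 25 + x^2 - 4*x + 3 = d^2*(20*x - 260) + d*(-2*x^2 + 28*x - 26) + x^2 - 19*x + 78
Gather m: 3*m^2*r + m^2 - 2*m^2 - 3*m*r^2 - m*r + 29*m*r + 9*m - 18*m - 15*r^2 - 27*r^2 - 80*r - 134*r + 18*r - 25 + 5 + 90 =m^2*(3*r - 1) + m*(-3*r^2 + 28*r - 9) - 42*r^2 - 196*r + 70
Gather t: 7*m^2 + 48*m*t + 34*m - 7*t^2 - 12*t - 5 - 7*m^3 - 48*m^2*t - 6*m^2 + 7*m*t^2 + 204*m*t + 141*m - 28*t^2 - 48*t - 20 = -7*m^3 + m^2 + 175*m + t^2*(7*m - 35) + t*(-48*m^2 + 252*m - 60) - 25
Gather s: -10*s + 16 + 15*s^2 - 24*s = 15*s^2 - 34*s + 16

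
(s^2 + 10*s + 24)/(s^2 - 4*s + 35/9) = 9*(s^2 + 10*s + 24)/(9*s^2 - 36*s + 35)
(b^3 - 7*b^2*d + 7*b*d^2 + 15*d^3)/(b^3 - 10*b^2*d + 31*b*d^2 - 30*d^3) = (b + d)/(b - 2*d)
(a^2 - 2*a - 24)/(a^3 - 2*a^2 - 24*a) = 1/a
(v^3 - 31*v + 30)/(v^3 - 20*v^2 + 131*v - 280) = (v^2 + 5*v - 6)/(v^2 - 15*v + 56)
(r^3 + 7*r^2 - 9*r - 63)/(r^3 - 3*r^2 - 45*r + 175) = (r^2 - 9)/(r^2 - 10*r + 25)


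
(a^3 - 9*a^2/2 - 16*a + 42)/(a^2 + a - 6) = (a^2 - 5*a/2 - 21)/(a + 3)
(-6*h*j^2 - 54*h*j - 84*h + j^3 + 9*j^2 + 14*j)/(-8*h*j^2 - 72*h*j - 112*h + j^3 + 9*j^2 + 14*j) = (6*h - j)/(8*h - j)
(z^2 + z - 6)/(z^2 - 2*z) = (z + 3)/z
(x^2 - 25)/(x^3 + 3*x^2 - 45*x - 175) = (x - 5)/(x^2 - 2*x - 35)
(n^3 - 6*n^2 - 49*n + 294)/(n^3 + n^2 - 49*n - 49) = (n - 6)/(n + 1)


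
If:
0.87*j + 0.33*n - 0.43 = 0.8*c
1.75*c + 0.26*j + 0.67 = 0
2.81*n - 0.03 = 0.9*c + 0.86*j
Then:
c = -0.41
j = 0.15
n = -0.07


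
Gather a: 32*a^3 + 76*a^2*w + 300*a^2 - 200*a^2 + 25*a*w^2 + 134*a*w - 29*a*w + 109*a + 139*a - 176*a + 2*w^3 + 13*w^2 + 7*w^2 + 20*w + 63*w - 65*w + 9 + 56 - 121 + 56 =32*a^3 + a^2*(76*w + 100) + a*(25*w^2 + 105*w + 72) + 2*w^3 + 20*w^2 + 18*w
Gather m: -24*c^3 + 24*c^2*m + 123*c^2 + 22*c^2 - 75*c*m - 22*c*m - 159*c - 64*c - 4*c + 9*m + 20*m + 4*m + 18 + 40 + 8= -24*c^3 + 145*c^2 - 227*c + m*(24*c^2 - 97*c + 33) + 66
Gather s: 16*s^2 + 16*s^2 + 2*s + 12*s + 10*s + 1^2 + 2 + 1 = 32*s^2 + 24*s + 4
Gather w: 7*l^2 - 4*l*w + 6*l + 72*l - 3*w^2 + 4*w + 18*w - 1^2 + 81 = 7*l^2 + 78*l - 3*w^2 + w*(22 - 4*l) + 80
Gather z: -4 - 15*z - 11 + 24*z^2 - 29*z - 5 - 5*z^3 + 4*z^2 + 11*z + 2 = -5*z^3 + 28*z^2 - 33*z - 18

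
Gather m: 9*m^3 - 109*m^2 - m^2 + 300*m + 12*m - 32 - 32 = 9*m^3 - 110*m^2 + 312*m - 64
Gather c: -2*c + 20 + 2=22 - 2*c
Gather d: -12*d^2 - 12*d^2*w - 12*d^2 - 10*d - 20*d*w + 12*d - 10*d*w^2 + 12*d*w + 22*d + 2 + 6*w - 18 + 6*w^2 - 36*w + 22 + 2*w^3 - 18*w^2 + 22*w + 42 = d^2*(-12*w - 24) + d*(-10*w^2 - 8*w + 24) + 2*w^3 - 12*w^2 - 8*w + 48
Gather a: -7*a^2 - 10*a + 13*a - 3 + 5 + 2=-7*a^2 + 3*a + 4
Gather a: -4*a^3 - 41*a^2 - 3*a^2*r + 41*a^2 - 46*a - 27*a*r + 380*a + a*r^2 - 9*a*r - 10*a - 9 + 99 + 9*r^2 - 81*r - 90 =-4*a^3 - 3*a^2*r + a*(r^2 - 36*r + 324) + 9*r^2 - 81*r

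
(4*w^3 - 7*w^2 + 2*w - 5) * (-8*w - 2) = -32*w^4 + 48*w^3 - 2*w^2 + 36*w + 10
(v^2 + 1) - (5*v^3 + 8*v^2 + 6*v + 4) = -5*v^3 - 7*v^2 - 6*v - 3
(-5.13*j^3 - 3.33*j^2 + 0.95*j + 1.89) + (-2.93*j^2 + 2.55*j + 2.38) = -5.13*j^3 - 6.26*j^2 + 3.5*j + 4.27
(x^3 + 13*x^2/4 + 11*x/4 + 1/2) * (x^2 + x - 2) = x^5 + 17*x^4/4 + 4*x^3 - 13*x^2/4 - 5*x - 1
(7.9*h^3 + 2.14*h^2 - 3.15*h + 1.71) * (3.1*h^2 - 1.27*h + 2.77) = 24.49*h^5 - 3.399*h^4 + 9.4002*h^3 + 15.2293*h^2 - 10.8972*h + 4.7367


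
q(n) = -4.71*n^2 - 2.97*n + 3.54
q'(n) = -9.42*n - 2.97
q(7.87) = -311.56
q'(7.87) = -77.11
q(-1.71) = -5.15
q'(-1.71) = 13.14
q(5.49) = -154.73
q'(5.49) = -54.69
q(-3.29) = -37.67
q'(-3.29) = 28.02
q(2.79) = -41.41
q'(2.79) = -29.25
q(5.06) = -132.08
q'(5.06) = -50.64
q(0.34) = 1.99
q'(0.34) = -6.17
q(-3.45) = -42.27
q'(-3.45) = 29.53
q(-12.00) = -639.06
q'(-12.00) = 110.07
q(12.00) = -710.34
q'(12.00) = -116.01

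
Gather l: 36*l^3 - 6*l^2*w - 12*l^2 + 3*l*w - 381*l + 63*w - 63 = 36*l^3 + l^2*(-6*w - 12) + l*(3*w - 381) + 63*w - 63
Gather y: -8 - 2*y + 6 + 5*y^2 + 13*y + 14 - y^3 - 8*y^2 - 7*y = -y^3 - 3*y^2 + 4*y + 12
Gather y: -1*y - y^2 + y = -y^2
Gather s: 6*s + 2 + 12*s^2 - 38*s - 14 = 12*s^2 - 32*s - 12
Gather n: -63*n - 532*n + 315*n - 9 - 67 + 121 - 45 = -280*n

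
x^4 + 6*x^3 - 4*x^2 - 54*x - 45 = (x - 3)*(x + 1)*(x + 3)*(x + 5)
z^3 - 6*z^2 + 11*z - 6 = (z - 3)*(z - 2)*(z - 1)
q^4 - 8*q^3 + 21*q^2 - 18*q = q*(q - 3)^2*(q - 2)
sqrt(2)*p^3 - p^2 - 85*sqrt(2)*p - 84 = (p - 7*sqrt(2))*(p + 6*sqrt(2))*(sqrt(2)*p + 1)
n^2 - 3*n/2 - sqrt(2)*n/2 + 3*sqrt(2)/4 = (n - 3/2)*(n - sqrt(2)/2)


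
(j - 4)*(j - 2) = j^2 - 6*j + 8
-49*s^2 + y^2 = (-7*s + y)*(7*s + y)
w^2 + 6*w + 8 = (w + 2)*(w + 4)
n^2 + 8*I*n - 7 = (n + I)*(n + 7*I)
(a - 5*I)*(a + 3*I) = a^2 - 2*I*a + 15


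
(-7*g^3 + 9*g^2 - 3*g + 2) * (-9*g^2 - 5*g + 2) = 63*g^5 - 46*g^4 - 32*g^3 + 15*g^2 - 16*g + 4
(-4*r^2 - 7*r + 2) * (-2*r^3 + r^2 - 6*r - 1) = 8*r^5 + 10*r^4 + 13*r^3 + 48*r^2 - 5*r - 2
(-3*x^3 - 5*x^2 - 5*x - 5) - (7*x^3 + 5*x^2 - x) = -10*x^3 - 10*x^2 - 4*x - 5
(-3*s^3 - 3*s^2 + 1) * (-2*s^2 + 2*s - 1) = 6*s^5 - 3*s^3 + s^2 + 2*s - 1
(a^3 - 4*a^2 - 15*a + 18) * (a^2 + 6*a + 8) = a^5 + 2*a^4 - 31*a^3 - 104*a^2 - 12*a + 144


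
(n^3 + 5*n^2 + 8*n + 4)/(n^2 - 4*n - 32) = (n^3 + 5*n^2 + 8*n + 4)/(n^2 - 4*n - 32)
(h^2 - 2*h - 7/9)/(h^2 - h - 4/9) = (3*h - 7)/(3*h - 4)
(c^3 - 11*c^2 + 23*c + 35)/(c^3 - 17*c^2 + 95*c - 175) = (c + 1)/(c - 5)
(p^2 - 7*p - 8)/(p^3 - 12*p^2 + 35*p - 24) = (p + 1)/(p^2 - 4*p + 3)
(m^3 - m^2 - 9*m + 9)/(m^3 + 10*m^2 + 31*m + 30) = (m^2 - 4*m + 3)/(m^2 + 7*m + 10)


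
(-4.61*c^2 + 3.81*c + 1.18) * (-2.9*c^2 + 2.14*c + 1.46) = 13.369*c^4 - 20.9144*c^3 - 1.9992*c^2 + 8.0878*c + 1.7228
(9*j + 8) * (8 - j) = -9*j^2 + 64*j + 64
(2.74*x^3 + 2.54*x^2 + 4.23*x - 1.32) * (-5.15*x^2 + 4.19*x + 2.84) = -14.111*x^5 - 1.6004*x^4 - 3.3603*x^3 + 31.7353*x^2 + 6.4824*x - 3.7488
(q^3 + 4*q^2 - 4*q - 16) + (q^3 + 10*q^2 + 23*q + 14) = 2*q^3 + 14*q^2 + 19*q - 2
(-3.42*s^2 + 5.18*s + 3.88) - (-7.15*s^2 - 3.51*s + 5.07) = 3.73*s^2 + 8.69*s - 1.19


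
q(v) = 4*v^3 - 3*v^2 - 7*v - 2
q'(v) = 12*v^2 - 6*v - 7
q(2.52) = 25.32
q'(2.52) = 54.08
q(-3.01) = -117.19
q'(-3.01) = 119.78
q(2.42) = 20.18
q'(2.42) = 48.76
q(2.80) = 42.69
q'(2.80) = 70.28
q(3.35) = 91.26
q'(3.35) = 107.57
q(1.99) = 3.71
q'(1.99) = 28.58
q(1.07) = -8.02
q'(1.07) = 0.32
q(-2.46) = -62.48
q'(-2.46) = 80.38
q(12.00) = 6394.00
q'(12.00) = 1649.00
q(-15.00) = -14072.00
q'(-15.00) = 2783.00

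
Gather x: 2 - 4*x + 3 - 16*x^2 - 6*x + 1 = -16*x^2 - 10*x + 6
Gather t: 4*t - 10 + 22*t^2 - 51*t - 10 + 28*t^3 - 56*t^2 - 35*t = 28*t^3 - 34*t^2 - 82*t - 20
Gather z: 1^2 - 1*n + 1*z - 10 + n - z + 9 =0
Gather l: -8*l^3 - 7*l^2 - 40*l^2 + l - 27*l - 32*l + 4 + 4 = -8*l^3 - 47*l^2 - 58*l + 8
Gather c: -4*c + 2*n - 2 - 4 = -4*c + 2*n - 6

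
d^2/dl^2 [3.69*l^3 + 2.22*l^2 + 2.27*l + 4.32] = 22.14*l + 4.44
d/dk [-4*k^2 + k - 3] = 1 - 8*k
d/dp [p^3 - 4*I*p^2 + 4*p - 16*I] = 3*p^2 - 8*I*p + 4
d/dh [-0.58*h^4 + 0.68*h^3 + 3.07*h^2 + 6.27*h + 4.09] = -2.32*h^3 + 2.04*h^2 + 6.14*h + 6.27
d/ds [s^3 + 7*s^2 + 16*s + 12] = 3*s^2 + 14*s + 16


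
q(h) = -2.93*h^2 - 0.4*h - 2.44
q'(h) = -5.86*h - 0.4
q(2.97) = -29.47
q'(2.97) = -17.80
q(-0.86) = -4.26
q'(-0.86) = 4.64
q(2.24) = -18.04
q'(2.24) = -13.53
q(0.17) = -2.59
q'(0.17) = -1.40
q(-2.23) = -16.12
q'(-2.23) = 12.67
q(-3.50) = -36.93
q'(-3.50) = 20.11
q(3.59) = -41.64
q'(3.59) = -21.44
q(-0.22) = -2.49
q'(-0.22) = 0.89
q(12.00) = -429.16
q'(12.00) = -70.72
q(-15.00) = -655.69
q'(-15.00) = 87.50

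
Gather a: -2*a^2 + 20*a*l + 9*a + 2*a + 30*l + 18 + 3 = -2*a^2 + a*(20*l + 11) + 30*l + 21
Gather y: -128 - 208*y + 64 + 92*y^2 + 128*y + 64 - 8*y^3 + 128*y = -8*y^3 + 92*y^2 + 48*y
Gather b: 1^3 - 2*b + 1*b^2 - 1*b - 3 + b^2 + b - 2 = 2*b^2 - 2*b - 4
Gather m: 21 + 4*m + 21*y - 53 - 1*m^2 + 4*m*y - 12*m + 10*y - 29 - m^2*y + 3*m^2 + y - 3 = m^2*(2 - y) + m*(4*y - 8) + 32*y - 64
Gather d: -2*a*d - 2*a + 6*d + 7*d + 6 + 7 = -2*a + d*(13 - 2*a) + 13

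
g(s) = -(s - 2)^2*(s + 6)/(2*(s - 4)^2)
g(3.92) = -2856.96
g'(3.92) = -74688.00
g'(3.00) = -18.50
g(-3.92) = -0.58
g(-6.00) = 0.00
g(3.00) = -4.50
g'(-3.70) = -0.22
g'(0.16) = 0.29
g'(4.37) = 949.89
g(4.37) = -212.74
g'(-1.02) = 0.06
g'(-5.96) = -0.32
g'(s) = -(s - 2)^2/(2*(s - 4)^2) - (s + 6)*(2*s - 4)/(2*(s - 4)^2) + (s - 2)^2*(s + 6)/(s - 4)^3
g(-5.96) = -0.01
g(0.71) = -0.52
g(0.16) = -0.71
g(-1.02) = -0.90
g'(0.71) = 0.41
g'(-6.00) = -0.32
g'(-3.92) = -0.23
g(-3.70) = -0.63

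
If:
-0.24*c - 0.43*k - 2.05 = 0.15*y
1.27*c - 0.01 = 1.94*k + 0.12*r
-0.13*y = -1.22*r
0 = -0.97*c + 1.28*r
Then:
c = -1.31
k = -0.80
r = -0.99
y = -9.29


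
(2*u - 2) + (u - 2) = 3*u - 4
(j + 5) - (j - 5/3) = 20/3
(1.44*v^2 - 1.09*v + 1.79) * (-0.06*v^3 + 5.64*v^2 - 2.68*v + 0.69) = -0.0864*v^5 + 8.187*v^4 - 10.1142*v^3 + 14.0104*v^2 - 5.5493*v + 1.2351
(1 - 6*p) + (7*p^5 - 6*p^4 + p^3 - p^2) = 7*p^5 - 6*p^4 + p^3 - p^2 - 6*p + 1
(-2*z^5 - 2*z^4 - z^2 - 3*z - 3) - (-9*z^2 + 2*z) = -2*z^5 - 2*z^4 + 8*z^2 - 5*z - 3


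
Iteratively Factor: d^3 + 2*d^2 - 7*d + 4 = (d + 4)*(d^2 - 2*d + 1) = (d - 1)*(d + 4)*(d - 1)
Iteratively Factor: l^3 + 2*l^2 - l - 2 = (l - 1)*(l^2 + 3*l + 2) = (l - 1)*(l + 1)*(l + 2)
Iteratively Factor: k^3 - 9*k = (k)*(k^2 - 9) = k*(k + 3)*(k - 3)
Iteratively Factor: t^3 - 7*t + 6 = (t - 1)*(t^2 + t - 6) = (t - 2)*(t - 1)*(t + 3)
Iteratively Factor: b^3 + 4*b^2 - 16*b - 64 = (b - 4)*(b^2 + 8*b + 16) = (b - 4)*(b + 4)*(b + 4)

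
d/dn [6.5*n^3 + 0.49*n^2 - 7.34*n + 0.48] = 19.5*n^2 + 0.98*n - 7.34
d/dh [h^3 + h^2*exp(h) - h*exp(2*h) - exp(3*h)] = h^2*exp(h) + 3*h^2 - 2*h*exp(2*h) + 2*h*exp(h) - 3*exp(3*h) - exp(2*h)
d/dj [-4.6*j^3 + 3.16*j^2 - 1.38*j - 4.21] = -13.8*j^2 + 6.32*j - 1.38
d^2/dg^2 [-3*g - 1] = 0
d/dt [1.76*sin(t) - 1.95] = 1.76*cos(t)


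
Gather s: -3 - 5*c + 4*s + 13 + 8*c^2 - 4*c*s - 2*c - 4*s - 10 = 8*c^2 - 4*c*s - 7*c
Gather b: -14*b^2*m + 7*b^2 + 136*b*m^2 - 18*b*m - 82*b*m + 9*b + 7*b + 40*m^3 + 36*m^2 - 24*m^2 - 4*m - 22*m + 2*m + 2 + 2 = b^2*(7 - 14*m) + b*(136*m^2 - 100*m + 16) + 40*m^3 + 12*m^2 - 24*m + 4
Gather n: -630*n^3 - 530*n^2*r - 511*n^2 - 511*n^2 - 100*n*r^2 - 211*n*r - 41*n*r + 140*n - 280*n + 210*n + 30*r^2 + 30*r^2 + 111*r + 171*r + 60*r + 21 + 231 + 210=-630*n^3 + n^2*(-530*r - 1022) + n*(-100*r^2 - 252*r + 70) + 60*r^2 + 342*r + 462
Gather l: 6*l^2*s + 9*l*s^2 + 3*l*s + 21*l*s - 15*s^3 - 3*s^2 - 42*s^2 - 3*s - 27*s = 6*l^2*s + l*(9*s^2 + 24*s) - 15*s^3 - 45*s^2 - 30*s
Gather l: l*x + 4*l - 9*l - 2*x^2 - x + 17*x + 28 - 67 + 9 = l*(x - 5) - 2*x^2 + 16*x - 30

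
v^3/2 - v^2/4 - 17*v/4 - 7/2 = (v/2 + 1)*(v - 7/2)*(v + 1)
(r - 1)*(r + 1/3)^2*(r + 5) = r^4 + 14*r^3/3 - 20*r^2/9 - 26*r/9 - 5/9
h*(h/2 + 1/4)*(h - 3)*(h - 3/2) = h^4/2 - 2*h^3 + 9*h^2/8 + 9*h/8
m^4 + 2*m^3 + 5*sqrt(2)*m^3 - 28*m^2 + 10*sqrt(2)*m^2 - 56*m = m*(m + 2)*(m - 2*sqrt(2))*(m + 7*sqrt(2))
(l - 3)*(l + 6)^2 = l^3 + 9*l^2 - 108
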